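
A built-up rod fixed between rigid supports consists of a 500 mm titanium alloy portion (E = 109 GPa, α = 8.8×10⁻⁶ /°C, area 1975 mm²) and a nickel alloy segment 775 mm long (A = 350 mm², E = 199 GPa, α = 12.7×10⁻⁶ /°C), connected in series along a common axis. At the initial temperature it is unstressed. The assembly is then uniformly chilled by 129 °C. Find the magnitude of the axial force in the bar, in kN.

P ≈ 137 kN (tensile)

Free thermal contraction of the whole bar: Σ αᵢΔT Lᵢ = 8.8×10⁻⁶×129×500 + 12.7×10⁻⁶×129×775 = 1.837 mm.
The rigid supports impose zero overall length change; the single axial force P common to all segments must satisfy P Σ Lᵢ/(AᵢEᵢ) = δ_free.
The series flexibility is Σ Lᵢ/(AᵢEᵢ) = 500/(1975×109×10³) + 775/(350×199×10³) = 1.345×10⁻⁵ mm/N.
P = 1.837 / 1.345×10⁻⁵ = 136600 N = 136.6 kN, tensile.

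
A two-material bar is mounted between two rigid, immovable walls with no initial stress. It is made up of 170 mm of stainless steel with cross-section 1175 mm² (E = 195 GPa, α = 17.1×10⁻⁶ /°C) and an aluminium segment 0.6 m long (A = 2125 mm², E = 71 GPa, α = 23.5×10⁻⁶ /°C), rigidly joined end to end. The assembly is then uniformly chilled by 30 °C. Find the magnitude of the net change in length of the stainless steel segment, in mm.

|ΔL| ≈ 0.00699 mm

With the walls removed the bar would change length by δ_free = Σ αᵢΔT Lᵢ = 17.1×10⁻⁶×30×170 + 23.5×10⁻⁶×30×600 = 0.5102 mm.
The rigid supports impose zero overall length change; the single axial force P common to all segments must satisfy P Σ Lᵢ/(AᵢEᵢ) = δ_free.
Σ Lᵢ/(AᵢEᵢ) = 170/(1175×195×10³) + 600/(2125×71×10³) = 4.719×10⁻⁶ mm/N.
P = 0.5102 / 4.719×10⁻⁶ = 108100 N = 108.1 kN, tensile.
For the stainless steel segment, free thermal change = 17.1×10⁻⁶×30×170 = 0.08721 mm and elastic change from P = 108100×170/(1175×195×10³) = 0.08022 mm; these oppose, so the net change is 0.00699 mm (segment shortens).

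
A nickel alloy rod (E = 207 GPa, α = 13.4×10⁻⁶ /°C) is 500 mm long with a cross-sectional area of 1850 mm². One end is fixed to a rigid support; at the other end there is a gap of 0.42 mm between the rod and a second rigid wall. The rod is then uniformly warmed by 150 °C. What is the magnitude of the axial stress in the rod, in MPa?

Free thermal elongation = αΔT L = 13.4×10⁻⁶ × 150 × 500 = 1.005 mm.
After closing the 0.42 mm clearance, 1.005 − 0.42 = 0.585 mm of expansion remains to be suppressed by the wall.
Compatibility: PL/(AE) = 0.585 mm, so σ = P/A = E × (0.585/500) = 242.2 MPa.

σ ≈ 242 MPa (compressive)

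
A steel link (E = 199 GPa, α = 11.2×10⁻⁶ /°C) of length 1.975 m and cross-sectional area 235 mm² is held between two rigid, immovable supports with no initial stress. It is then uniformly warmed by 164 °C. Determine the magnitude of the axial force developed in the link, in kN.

P ≈ 85.9 kN (compressive)

With zero net strain, σ = E·αΔT = 199 GPa × 11.2×10⁻⁶ × 164 = 365.5 MPa.
P = AEαΔT = 235 × 199×10³ × 11.2×10⁻⁶ × 164 = 85.9 kN (compressive).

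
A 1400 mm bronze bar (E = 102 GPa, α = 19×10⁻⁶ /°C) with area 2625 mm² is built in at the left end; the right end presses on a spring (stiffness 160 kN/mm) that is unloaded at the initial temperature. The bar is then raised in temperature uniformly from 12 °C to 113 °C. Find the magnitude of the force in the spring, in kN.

If the spring were absent the bar would lengthen by αΔT L = 19×10⁻⁶ × 101 × 1400 = 2.687 mm.
With a force P in the spring, the elastic change of the bar is PL/(AE) and that of the spring is P/k; compatibility requires their sum to equal δ_free.
P [ L/(AE) + 1/k ] = δ_free → P [ 1400/(2625×102×10³) + 1/(160×10³) ] = 2.687.
P = 2.687 / 1.148×10⁻⁵ = 234000 N.

P ≈ 234 kN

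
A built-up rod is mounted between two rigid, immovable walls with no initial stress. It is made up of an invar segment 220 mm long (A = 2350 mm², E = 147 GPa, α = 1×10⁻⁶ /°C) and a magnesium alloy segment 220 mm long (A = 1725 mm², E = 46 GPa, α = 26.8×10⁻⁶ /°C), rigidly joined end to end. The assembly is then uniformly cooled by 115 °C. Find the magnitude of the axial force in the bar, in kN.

Free thermal contraction of the whole bar: Σ αᵢΔT Lᵢ = 1×10⁻⁶×115×220 + 26.8×10⁻⁶×115×220 = 0.7033 mm.
The walls prevent any net length change, so an axial force P (same in every segment) develops. Compatibility: P · Σ Lᵢ/(AᵢEᵢ) = δ_free.
Σ Lᵢ/(AᵢEᵢ) = 220/(2350×147×10³) + 220/(1725×46×10³) = 3.409×10⁻⁶ mm/N.
Hence P = δ_free / Σ(L/AE) = 0.7033/3.409×10⁻⁶ = 206.3 kN (tensile).

P ≈ 206 kN (tensile)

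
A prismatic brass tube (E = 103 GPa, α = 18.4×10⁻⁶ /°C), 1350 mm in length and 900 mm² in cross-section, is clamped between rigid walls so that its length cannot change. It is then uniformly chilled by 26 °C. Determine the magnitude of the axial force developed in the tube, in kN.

With zero net strain, σ = E·αΔT = 103 GPa × 18.4×10⁻⁶ × 26 = 49.28 MPa.
Axial force P = σA = 49.28 × 900 = 44350 N = 44.35 kN, tensile.

P ≈ 44.3 kN (tensile)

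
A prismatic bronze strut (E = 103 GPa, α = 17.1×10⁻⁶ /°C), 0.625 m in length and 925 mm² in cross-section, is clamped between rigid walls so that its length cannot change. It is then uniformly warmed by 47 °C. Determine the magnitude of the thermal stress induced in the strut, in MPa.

With length fixed, the mechanical strain must cancel the thermal strain αΔT = 17.1×10⁻⁶ × 47 = 803.7×10⁻⁶.
The stress required to suppress this strain is σ = Eε = 103×10³ × 803.7×10⁻⁶ = 82.78 MPa, compressive since the strut is trying to expand.

σ ≈ 82.8 MPa (compressive)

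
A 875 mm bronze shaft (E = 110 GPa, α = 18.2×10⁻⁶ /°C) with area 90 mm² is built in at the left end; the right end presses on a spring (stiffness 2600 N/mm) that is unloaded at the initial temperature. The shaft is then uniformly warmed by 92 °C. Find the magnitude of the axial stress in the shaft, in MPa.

σ ≈ 34.4 MPa (compressive)

Free thermal expansion: δ_free = αΔT L = 18.2×10⁻⁶ × 92 × 875 = 1.465 mm.
With a force P in the spring, the elastic change of the shaft is PL/(AE) and that of the spring is P/k; compatibility requires their sum to equal δ_free.
So P = δ_free / [L/(AE) + 1/k] = 1.465 / [ 875/(90×110×10³) + 1/(2600) ].
P = 1.465 / 0.000473 = 3097 N.
σ = P/A = 3097/90 = 34.42 MPa.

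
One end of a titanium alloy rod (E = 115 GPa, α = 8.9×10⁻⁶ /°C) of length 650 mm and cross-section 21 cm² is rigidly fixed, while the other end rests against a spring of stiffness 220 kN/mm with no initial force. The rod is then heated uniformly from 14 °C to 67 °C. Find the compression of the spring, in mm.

Free thermal expansion: δ_free = αΔT L = 8.9×10⁻⁶ × 53 × 650 = 0.3066 mm.
With a force P in the spring, the elastic change of the rod is PL/(AE) and that of the spring is P/k; compatibility requires their sum to equal δ_free.
P [ L/(AE) + 1/k ] = δ_free → P [ 650/(2100×115×10³) + 1/(220×10³) ] = 0.3066.
P = 0.3066 / 7.237×10⁻⁶ = 42370 N.
Spring compression = P/k = 42370/(220×10³) = 0.1926 mm.

δ ≈ 0.193 mm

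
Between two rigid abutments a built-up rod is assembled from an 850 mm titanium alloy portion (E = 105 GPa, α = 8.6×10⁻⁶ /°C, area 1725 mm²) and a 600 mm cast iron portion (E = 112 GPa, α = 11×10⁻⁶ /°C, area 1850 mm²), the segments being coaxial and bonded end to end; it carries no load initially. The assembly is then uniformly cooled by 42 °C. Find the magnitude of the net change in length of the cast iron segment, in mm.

With the walls removed the bar would change length by δ_free = Σ αᵢΔT Lᵢ = 8.6×10⁻⁶×42×850 + 11×10⁻⁶×42×600 = 0.5842 mm.
The walls prevent any net length change, so an axial force P (same in every segment) develops. Compatibility: P · Σ Lᵢ/(AᵢEᵢ) = δ_free.
Σ Lᵢ/(AᵢEᵢ) = 850/(1725×105×10³) + 600/(1850×112×10³) = 7.589×10⁻⁶ mm/N.
So P = 0.5842 / 7.589×10⁻⁶ = 76.99 kN, tensile.
For the cast iron segment, free thermal change = 11×10⁻⁶×42×600 = 0.2772 mm and elastic change from P = 76990×600/(1850×112×10³) = 0.2229 mm; these oppose, so the net change is 0.0543 mm (segment shortens).

|ΔL| ≈ 0.0543 mm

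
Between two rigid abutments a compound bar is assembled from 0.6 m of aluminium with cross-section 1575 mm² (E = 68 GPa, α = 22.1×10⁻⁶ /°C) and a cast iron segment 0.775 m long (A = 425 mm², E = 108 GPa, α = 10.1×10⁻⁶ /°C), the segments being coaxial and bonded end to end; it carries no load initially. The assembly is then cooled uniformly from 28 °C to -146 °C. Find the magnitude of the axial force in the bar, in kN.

With the walls removed the bar would change length by δ_free = Σ αᵢΔT Lᵢ = 22.1×10⁻⁶×174×600 + 10.1×10⁻⁶×174×775 = 3.669 mm.
The walls prevent any net length change, so an axial force P (same in every segment) develops. Compatibility: P · Σ Lᵢ/(AᵢEᵢ) = δ_free.
Σ Lᵢ/(AᵢEᵢ) = 600/(1575×68×10³) + 775/(425×108×10³) = 2.249×10⁻⁵ mm/N.
Hence P = δ_free / Σ(L/AE) = 3.669/2.249×10⁻⁵ = 163.2 kN (tensile).

P ≈ 163 kN (tensile)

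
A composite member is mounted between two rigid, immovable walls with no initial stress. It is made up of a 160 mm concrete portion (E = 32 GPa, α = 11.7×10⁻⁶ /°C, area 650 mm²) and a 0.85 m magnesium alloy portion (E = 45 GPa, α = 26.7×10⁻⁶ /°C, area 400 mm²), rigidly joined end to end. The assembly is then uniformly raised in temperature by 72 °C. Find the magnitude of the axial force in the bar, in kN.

P ≈ 32.2 kN (compressive)

If the supports were absent, the total length change would be Σ αᵢΔT Lᵢ = 11.7×10⁻⁶×72×160 + 26.7×10⁻⁶×72×850 = 1.769 mm.
Since the ends are fixed, an axial force P builds up, equal in every segment, with P · Σ Lᵢ/(AᵢEᵢ) = δ_free.
Σ Lᵢ/(AᵢEᵢ) = 160/(650×32×10³) + 850/(400×45×10³) = 5.491×10⁻⁵ mm/N.
P = 1.769 / 5.491×10⁻⁵ = 32210 N = 32.21 kN, compressive.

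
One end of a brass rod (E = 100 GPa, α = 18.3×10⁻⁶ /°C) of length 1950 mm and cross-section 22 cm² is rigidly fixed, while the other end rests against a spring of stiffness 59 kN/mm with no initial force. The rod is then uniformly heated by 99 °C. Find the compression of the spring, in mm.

Free thermal expansion: δ_free = αΔT L = 18.3×10⁻⁶ × 99 × 1950 = 3.533 mm.
Let P be the compressive force at the spring. The rod shortens elastically by PL/(AE) and the spring compresses by P/k; together these equal δ_free.
So P = δ_free / [L/(AE) + 1/k] = 3.533 / [ 1950/(2200×100×10³) + 1/(59×10³) ].
P = 3.533 / 2.581×10⁻⁵ = 136900 N.
Spring compression = P/k = 136900/(59×10³) = 2.32 mm.

δ ≈ 2.32 mm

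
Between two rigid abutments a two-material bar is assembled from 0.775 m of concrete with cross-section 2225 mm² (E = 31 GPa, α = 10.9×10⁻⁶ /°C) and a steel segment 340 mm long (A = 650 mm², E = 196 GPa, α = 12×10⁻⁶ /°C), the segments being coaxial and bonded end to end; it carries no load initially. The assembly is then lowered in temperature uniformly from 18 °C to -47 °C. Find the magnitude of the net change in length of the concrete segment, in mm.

|ΔL| ≈ 0.109 mm

With the walls removed the bar would change length by δ_free = Σ αᵢΔT Lᵢ = 10.9×10⁻⁶×65×775 + 12×10⁻⁶×65×340 = 0.8143 mm.
The rigid supports impose zero overall length change; the single axial force P common to all segments must satisfy P Σ Lᵢ/(AᵢEᵢ) = δ_free.
The series flexibility is Σ Lᵢ/(AᵢEᵢ) = 775/(2225×31×10³) + 340/(650×196×10³) = 1.39×10⁻⁵ mm/N.
P = 0.8143 / 1.39×10⁻⁵ = 58560 N = 58.56 kN, tensile.
For the concrete segment, free thermal change = 10.9×10⁻⁶×65×775 = 0.5491 mm and elastic change from P = 58560×775/(2225×31×10³) = 0.658 mm; these oppose, so the net change is 0.109 mm (segment lengthens).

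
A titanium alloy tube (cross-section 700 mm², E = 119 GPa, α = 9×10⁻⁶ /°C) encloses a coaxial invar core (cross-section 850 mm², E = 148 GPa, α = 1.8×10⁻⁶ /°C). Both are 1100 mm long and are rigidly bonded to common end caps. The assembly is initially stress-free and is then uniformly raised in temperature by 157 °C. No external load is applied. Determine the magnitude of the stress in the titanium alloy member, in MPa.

σ ≈ 80.9 MPa (compressive)

Both members must finish at the same length. With the larger α, the titanium alloy tends to over-expand; the plates restrain it, putting the titanium alloy in compression and the invar in tension. With no external load the two internal forces are equal and opposite, magnitude P.
Setting the final lengths equal and cancelling L: (α₁ − α₂)ΔT = P/(A₁E₁) + P/(A₂E₂).
|α₁ − α₂|·ΔT = 7.2×10⁻⁶ × 157 = 0.00113.
1/(A₁E₁) + 1/(A₂E₂) = 1/(700×119×10³) + 1/(850×148×10³) = 1.995×10⁻⁸ N⁻¹.
P = 0.00113 / 1.995×10⁻⁸ = 56650 N = 56.65 kN.
σ_{titanium alloy} = P/A₁ = 56650/700 = 80.93 MPa, compressive.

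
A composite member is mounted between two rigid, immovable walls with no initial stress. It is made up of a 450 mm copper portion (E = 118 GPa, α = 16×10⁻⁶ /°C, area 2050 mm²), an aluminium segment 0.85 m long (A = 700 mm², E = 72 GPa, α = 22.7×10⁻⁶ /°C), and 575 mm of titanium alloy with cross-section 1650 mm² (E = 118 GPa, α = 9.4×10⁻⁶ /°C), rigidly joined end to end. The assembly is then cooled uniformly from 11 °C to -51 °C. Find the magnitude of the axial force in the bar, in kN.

P ≈ 91.2 kN (tensile)

If the supports were absent, the total length change would be Σ αᵢΔT Lᵢ = 16×10⁻⁶×62×450 + 22.7×10⁻⁶×62×850 + 9.4×10⁻⁶×62×575 = 1.978 mm.
The rigid supports impose zero overall length change; the single axial force P common to all segments must satisfy P Σ Lᵢ/(AᵢEᵢ) = δ_free.
Σ Lᵢ/(AᵢEᵢ) = 450/(2050×118×10³) + 850/(700×72×10³) + 575/(1650×118×10³) = 2.168×10⁻⁵ mm/N.
Hence P = δ_free / Σ(L/AE) = 1.978/2.168×10⁻⁵ = 91.23 kN (tensile).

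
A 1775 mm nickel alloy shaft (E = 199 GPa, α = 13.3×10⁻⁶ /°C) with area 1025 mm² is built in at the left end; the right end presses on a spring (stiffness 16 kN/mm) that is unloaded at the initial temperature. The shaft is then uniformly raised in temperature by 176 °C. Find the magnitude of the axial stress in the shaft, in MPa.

Free thermal expansion: δ_free = αΔT L = 13.3×10⁻⁶ × 176 × 1775 = 4.155 mm.
With a force P in the spring, the elastic change of the shaft is PL/(AE) and that of the spring is P/k; compatibility requires their sum to equal δ_free.
P [ L/(AE) + 1/k ] = δ_free → P [ 1775/(1025×199×10³) + 1/(16×10³) ] = 4.155.
P = 4.155 / 7.12×10⁻⁵ = 58350 N.
σ = P/A = 58350/1025 = 56.93 MPa.

σ ≈ 56.9 MPa (compressive)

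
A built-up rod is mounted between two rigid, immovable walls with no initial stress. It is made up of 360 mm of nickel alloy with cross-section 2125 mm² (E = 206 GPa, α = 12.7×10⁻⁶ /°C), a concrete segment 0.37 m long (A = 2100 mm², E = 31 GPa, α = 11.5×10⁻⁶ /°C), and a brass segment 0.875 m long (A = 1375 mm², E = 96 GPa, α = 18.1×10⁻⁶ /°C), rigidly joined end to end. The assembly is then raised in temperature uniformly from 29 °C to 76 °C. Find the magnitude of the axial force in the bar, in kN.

Free thermal expansion of the whole bar: Σ αᵢΔT Lᵢ = 12.7×10⁻⁶×47×360 + 11.5×10⁻⁶×47×370 + 18.1×10⁻⁶×47×875 = 1.159 mm.
Since the ends are fixed, an axial force P builds up, equal in every segment, with P · Σ Lᵢ/(AᵢEᵢ) = δ_free.
Σ Lᵢ/(AᵢEᵢ) = 360/(2125×206×10³) + 370/(2100×31×10³) + 875/(1375×96×10³) = 1.313×10⁻⁵ mm/N.
Hence P = δ_free / Σ(L/AE) = 1.159/1.313×10⁻⁵ = 88.26 kN (compressive).

P ≈ 88.3 kN (compressive)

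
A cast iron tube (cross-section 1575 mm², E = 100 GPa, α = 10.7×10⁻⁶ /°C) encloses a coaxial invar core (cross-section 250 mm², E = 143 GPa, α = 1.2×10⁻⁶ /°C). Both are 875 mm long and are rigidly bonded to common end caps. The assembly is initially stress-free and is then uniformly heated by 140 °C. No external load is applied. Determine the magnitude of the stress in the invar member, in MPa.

Both members must finish at the same length. With the larger α, the cast iron tends to over-expand; the plates restrain it, putting the cast iron in compression and the invar in tension. With no external load the two internal forces are equal and opposite, magnitude P.
Compatibility of the two members (thermal + elastic change equal): (α₁ − α₂)ΔT = P·[1/(A₁E₁) + 1/(A₂E₂)].
|α₁ − α₂|·ΔT = 9.5×10⁻⁶ × 140 = 0.00133.
1/(A₁E₁) + 1/(A₂E₂) = 1/(1575×100×10³) + 1/(250×143×10³) = 3.432×10⁻⁸ N⁻¹.
P = 0.00133 / 3.432×10⁻⁸ = 38750 N = 38.75 kN.
σ_{invar} = P/A₂ = 38750/250 = 155 MPa, tensile.

σ ≈ 155 MPa (tensile)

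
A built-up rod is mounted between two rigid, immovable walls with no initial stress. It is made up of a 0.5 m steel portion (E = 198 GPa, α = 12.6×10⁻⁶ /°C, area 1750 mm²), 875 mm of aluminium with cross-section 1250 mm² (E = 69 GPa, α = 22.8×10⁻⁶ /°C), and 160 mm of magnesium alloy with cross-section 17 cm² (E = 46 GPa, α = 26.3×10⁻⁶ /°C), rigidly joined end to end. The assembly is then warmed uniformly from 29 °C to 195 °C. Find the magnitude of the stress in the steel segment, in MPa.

σ ≈ 212 MPa (compressive)

If the supports were absent, the total length change would be Σ αᵢΔT Lᵢ = 12.6×10⁻⁶×166×500 + 22.8×10⁻⁶×166×875 + 26.3×10⁻⁶×166×160 = 5.056 mm.
The walls prevent any net length change, so an axial force P (same in every segment) develops. Compatibility: P · Σ Lᵢ/(AᵢEᵢ) = δ_free.
Σ Lᵢ/(AᵢEᵢ) = 500/(1750×198×10³) + 875/(1250×69×10³) + 160/(1700×46×10³) = 1.363×10⁻⁵ mm/N.
P = 5.056 / 1.363×10⁻⁵ = 370800 N = 370.8 kN, compressive.
σ_{steel} = P / A = 370800 / 1750 = 211.9 MPa.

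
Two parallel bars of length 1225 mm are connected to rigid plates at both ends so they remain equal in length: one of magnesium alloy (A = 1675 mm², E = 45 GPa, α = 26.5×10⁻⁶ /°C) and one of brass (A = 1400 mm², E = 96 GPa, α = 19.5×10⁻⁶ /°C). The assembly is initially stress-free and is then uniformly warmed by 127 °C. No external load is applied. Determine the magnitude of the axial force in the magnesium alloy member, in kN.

P ≈ 42.9 kN (compressive in the magnesium alloy)

Equilibrium of a rigid end plate with no external load gives equal and opposite internal forces ±P in the two members. Since α_{magnesium alloy} > α_{brass}, heating drives the magnesium alloy into compression and the brass into tension.
Compatibility of the two members (thermal + elastic change equal): (α₁ − α₂)ΔT = P·[1/(A₁E₁) + 1/(A₂E₂)].
|α₁ − α₂|·ΔT = 7×10⁻⁶ × 127 = 0.000889.
1/(A₁E₁) + 1/(A₂E₂) = 1/(1675×45×10³) + 1/(1400×96×10³) = 2.071×10⁻⁸ N⁻¹.
P = 0.000889 / 2.071×10⁻⁸ = 42930 N = 42.93 kN.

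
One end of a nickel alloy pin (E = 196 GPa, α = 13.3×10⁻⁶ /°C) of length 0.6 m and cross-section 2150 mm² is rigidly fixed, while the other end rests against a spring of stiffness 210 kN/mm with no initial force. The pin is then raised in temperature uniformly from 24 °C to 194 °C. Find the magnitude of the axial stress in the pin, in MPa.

The unrestrained thermal change is αΔT L = 13.3×10⁻⁶ × 170 × 600 = 1.357 mm.
Let P be the compressive force at the spring. The pin shortens elastically by PL/(AE) and the spring compresses by P/k; together these equal δ_free.
So P = δ_free / [L/(AE) + 1/k] = 1.357 / [ 600/(2150×196×10³) + 1/(210×10³) ].
P = 1.357 / 6.186×10⁻⁶ = 219300 N.
σ = P/A = 219300/2150 = 102 MPa.

σ ≈ 102 MPa (compressive)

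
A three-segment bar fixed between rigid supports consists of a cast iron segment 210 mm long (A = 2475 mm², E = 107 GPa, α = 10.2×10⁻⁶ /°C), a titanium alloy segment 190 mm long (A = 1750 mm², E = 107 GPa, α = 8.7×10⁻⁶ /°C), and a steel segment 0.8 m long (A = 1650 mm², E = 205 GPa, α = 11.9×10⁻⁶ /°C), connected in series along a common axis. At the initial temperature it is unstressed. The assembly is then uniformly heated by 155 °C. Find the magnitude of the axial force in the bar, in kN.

If the supports were absent, the total length change would be Σ αᵢΔT Lᵢ = 10.2×10⁻⁶×155×210 + 8.7×10⁻⁶×155×190 + 11.9×10⁻⁶×155×800 = 2.064 mm.
Since the ends are fixed, an axial force P builds up, equal in every segment, with P · Σ Lᵢ/(AᵢEᵢ) = δ_free.
Σ Lᵢ/(AᵢEᵢ) = 210/(2475×107×10³) + 190/(1750×107×10³) + 800/(1650×205×10³) = 4.173×10⁻⁶ mm/N.
P = 2.064 / 4.173×10⁻⁶ = 494600 N = 494.6 kN, compressive.

P ≈ 495 kN (compressive)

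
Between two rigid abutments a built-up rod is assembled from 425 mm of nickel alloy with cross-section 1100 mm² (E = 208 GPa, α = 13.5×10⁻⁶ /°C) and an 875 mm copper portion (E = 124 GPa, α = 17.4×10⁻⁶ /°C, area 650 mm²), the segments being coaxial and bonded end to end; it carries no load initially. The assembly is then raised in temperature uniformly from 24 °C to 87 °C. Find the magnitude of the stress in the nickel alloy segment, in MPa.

σ ≈ 94.4 MPa (compressive)

With the walls removed the bar would change length by δ_free = Σ αᵢΔT Lᵢ = 13.5×10⁻⁶×63×425 + 17.4×10⁻⁶×63×875 = 1.321 mm.
Since the ends are fixed, an axial force P builds up, equal in every segment, with P · Σ Lᵢ/(AᵢEᵢ) = δ_free.
The series flexibility is Σ Lᵢ/(AᵢEᵢ) = 425/(1100×208×10³) + 875/(650×124×10³) = 1.271×10⁻⁵ mm/N.
So P = 1.321 / 1.271×10⁻⁵ = 103.9 kN, compressive.
σ_{nickel alloy} = P / A = 103900 / 1100 = 94.43 MPa.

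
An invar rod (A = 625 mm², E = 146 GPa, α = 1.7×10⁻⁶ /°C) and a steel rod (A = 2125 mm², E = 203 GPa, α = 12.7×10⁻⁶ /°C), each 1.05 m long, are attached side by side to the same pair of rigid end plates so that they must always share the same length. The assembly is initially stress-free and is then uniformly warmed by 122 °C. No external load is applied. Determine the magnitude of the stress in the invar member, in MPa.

σ ≈ 162 MPa (tensile)

The steel has the larger α, so on heating it would change length more than the invar if both were free. The rigid plates force a common final length, so the steel is put into compression and the invar into tension, with equal and opposite forces P (no external load).
Compatibility of the two members (thermal + elastic change equal): (α₁ − α₂)ΔT = P·[1/(A₁E₁) + 1/(A₂E₂)].
|α₁ − α₂|·ΔT = 11×10⁻⁶ × 122 = 0.001342.
1/(A₁E₁) + 1/(A₂E₂) = 1/(625×146×10³) + 1/(2125×203×10³) = 1.328×10⁻⁸ N⁻¹.
P = 0.001342 / 1.328×10⁻⁸ = 101100 N = 101.1 kN.
σ_{invar} = P/A₁ = 101100/625 = 161.7 MPa, tensile.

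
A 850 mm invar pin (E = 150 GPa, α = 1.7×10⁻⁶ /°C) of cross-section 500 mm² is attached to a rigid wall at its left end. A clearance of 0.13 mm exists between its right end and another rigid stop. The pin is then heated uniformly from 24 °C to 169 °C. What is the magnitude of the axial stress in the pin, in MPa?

Unrestrained expansion: δ_free = αΔT L = 1.7×10⁻⁶ × 145 × 850 = 0.2095 mm.
After closing the 0.13 mm clearance, 0.2095 − 0.13 = 0.07952 mm of expansion remains to be suppressed by the wall.
Compatibility: PL/(AE) = 0.07952 mm, so σ = P/A = E × (0.07952/850) = 14.03 MPa.

σ ≈ 14 MPa (compressive)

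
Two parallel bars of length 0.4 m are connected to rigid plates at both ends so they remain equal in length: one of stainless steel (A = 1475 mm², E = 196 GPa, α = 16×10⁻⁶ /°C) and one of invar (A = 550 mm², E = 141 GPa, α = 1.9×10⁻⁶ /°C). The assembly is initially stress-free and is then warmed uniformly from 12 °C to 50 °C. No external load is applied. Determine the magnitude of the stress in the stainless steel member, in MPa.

Equilibrium of a rigid end plate with no external load gives equal and opposite internal forces ±P in the two members. Since α_{stainless steel} > α_{invar}, heating drives the stainless steel into compression and the invar into tension.
Equating the net (thermal + elastic) strains gives |α₁ − α₂|·ΔT = P·[1/(A₁E₁) + 1/(A₂E₂)].
|α₁ − α₂|·ΔT = 14.1×10⁻⁶ × 38 = 0.0005358.
1/(A₁E₁) + 1/(A₂E₂) = 1/(1475×196×10³) + 1/(550×141×10³) = 1.635×10⁻⁸ N⁻¹.
So P = 0.0005358 / 1.635×10⁻⁸ = 32.76 kN.
σ_{stainless steel} = P/A₁ = 32760/1475 = 22.21 MPa, compressive.

σ ≈ 22.2 MPa (compressive)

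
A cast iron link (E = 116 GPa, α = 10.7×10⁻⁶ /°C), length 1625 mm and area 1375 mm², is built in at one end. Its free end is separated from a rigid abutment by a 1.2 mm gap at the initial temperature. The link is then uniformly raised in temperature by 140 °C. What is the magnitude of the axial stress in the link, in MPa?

If the wall were absent the link would grow by αΔT L = 10.7×10⁻⁶ × 140 × 1625 = 2.434 mm.
The gap closes (δ_free > 1.2 mm) and the wall then resists a further 2.434 − 1.2 = 1.234 mm of expansion.
That suppressed elongation corresponds to σ = E·Δ/L = 116×10³ × 1.234/1625 = 88.11 MPa.

σ ≈ 88.1 MPa (compressive)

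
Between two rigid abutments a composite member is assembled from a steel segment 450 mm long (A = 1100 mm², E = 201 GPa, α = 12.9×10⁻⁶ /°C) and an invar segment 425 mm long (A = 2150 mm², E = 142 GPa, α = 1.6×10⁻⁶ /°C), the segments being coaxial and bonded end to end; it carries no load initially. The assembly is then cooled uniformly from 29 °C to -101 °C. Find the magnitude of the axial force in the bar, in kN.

P ≈ 246 kN (tensile)

With the walls removed the bar would change length by δ_free = Σ αᵢΔT Lᵢ = 12.9×10⁻⁶×130×450 + 1.6×10⁻⁶×130×425 = 0.8431 mm.
Since the ends are fixed, an axial force P builds up, equal in every segment, with P · Σ Lᵢ/(AᵢEᵢ) = δ_free.
Σ Lᵢ/(AᵢEᵢ) = 450/(1100×201×10³) + 425/(2150×142×10³) = 3.427×10⁻⁶ mm/N.
Hence P = δ_free / Σ(L/AE) = 0.8431/3.427×10⁻⁶ = 246 kN (tensile).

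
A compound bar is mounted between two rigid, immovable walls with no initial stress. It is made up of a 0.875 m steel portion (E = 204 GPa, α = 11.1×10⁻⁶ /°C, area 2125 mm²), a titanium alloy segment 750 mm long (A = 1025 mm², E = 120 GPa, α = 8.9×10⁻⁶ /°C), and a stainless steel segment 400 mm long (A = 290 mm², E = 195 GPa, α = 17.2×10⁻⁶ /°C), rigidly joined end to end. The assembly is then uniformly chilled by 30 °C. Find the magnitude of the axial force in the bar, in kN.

P ≈ 46 kN (tensile)

With the walls removed the bar would change length by δ_free = Σ αᵢΔT Lᵢ = 11.1×10⁻⁶×30×875 + 8.9×10⁻⁶×30×750 + 17.2×10⁻⁶×30×400 = 0.698 mm.
The rigid supports impose zero overall length change; the single axial force P common to all segments must satisfy P Σ Lᵢ/(AᵢEᵢ) = δ_free.
The series flexibility is Σ Lᵢ/(AᵢEᵢ) = 875/(2125×204×10³) + 750/(1025×120×10³) + 400/(290×195×10³) = 1.519×10⁻⁵ mm/N.
P = 0.698 / 1.519×10⁻⁵ = 45950 N = 45.95 kN, tensile.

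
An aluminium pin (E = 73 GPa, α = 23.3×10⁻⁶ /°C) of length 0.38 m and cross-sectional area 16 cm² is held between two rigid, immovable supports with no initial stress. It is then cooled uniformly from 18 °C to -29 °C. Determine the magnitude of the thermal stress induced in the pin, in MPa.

σ ≈ 79.9 MPa (tensile)

Because both ends are immovable the net strain is zero, and the suppressed thermal strain is αΔT = 23.3×10⁻⁶ × 47 = 1095.1×10⁻⁶.
σ = EαΔT = 73×10³ × 23.3×10⁻⁶ × 47 = 79.94 MPa (tensile; the pin is trying to contract).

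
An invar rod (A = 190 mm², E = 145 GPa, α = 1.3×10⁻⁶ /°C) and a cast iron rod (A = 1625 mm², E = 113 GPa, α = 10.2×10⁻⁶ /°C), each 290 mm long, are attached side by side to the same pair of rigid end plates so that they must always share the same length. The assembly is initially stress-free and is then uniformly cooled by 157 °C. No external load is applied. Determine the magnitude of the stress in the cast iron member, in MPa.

σ ≈ 20.6 MPa (tensile)

The cast iron has the larger α, so on cooling it would change length more than the invar if both were free. The rigid plates force a common final length, so the cast iron is put into tension and the invar into compression, with equal and opposite forces P (no external load).
Compatibility of the two members (thermal + elastic change equal): (α₁ − α₂)ΔT = P·[1/(A₁E₁) + 1/(A₂E₂)].
|α₁ − α₂|·ΔT = 8.9×10⁻⁶ × 157 = 0.001397.
1/(A₁E₁) + 1/(A₂E₂) = 1/(190×145×10³) + 1/(1625×113×10³) = 4.174×10⁻⁸ N⁻¹.
So P = 0.001397 / 4.174×10⁻⁸ = 33.47 kN.
σ_{cast iron} = P/A₂ = 33470/1625 = 20.6 MPa, tensile.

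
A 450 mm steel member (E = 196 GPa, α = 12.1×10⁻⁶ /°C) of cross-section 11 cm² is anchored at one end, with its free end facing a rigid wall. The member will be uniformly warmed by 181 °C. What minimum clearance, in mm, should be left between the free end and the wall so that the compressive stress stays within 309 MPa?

With no wall the member would lengthen by αΔT L = 12.1×10⁻⁶ × 181 × 450 = 0.9855 mm.
At the allowable stress the elastic shortening the wall may impose is σL/E = 309 × 450 / (196×10³) = 0.7094 mm.
So the gap has to take up the difference, g_min = δ_free − σL/E = 0.9855 − 0.7094 = 0.2761 mm.

g ≈ 0.276 mm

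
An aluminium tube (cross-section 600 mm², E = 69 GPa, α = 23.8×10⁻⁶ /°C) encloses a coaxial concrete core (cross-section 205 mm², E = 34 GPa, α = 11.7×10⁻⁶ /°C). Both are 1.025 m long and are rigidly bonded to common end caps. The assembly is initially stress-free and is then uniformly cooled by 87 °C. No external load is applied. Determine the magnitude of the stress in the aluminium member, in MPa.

σ ≈ 10.5 MPa (tensile)

Both members must finish at the same length. With the larger α, the aluminium tends to over-contract; the plates restrain it, putting the aluminium in tension and the concrete in compression. With no external load the two internal forces are equal and opposite, magnitude P.
Setting the final lengths equal and cancelling L: (α₁ − α₂)ΔT = P/(A₁E₁) + P/(A₂E₂).
|α₁ − α₂|·ΔT = 12.1×10⁻⁶ × 87 = 0.001053.
1/(A₁E₁) + 1/(A₂E₂) = 1/(600×69×10³) + 1/(205×34×10³) = 1.676×10⁻⁷ N⁻¹.
P = 0.001053 / 1.676×10⁻⁷ = 6280 N = 6.28 kN.
σ_{aluminium} = P/A₁ = 6280/600 = 10.47 MPa, tensile.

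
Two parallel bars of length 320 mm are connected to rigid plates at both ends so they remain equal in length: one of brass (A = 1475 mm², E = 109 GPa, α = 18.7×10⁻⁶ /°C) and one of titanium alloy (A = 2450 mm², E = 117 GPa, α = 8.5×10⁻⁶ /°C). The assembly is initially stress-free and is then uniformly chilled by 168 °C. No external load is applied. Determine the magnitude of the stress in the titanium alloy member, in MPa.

σ ≈ 72 MPa (compressive)

The brass has the larger α, so on cooling it would change length more than the titanium alloy if both were free. The rigid plates force a common final length, so the brass is put into tension and the titanium alloy into compression, with equal and opposite forces P (no external load).
Equating the net (thermal + elastic) strains gives |α₁ − α₂|·ΔT = P·[1/(A₁E₁) + 1/(A₂E₂)].
|α₁ − α₂|·ΔT = 10.2×10⁻⁶ × 168 = 0.001714.
1/(A₁E₁) + 1/(A₂E₂) = 1/(1475×109×10³) + 1/(2450×117×10³) = 9.708×10⁻⁹ N⁻¹.
P = 0.001714 / 9.708×10⁻⁹ = 176500 N = 176.5 kN.
σ_{titanium alloy} = P/A₂ = 176500/2450 = 72.04 MPa, compressive.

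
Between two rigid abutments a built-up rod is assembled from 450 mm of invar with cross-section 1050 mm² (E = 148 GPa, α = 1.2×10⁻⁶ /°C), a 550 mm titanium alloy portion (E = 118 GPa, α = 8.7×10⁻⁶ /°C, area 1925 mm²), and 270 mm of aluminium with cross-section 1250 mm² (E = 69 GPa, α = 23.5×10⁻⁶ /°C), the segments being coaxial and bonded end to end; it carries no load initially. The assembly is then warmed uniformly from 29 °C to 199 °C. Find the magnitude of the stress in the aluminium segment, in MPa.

σ ≈ 188 MPa (compressive)

Free thermal expansion of the whole bar: Σ αᵢΔT Lᵢ = 1.2×10⁻⁶×170×450 + 8.7×10⁻⁶×170×550 + 23.5×10⁻⁶×170×270 = 1.984 mm.
Since the ends are fixed, an axial force P builds up, equal in every segment, with P · Σ Lᵢ/(AᵢEᵢ) = δ_free.
The series flexibility is Σ Lᵢ/(AᵢEᵢ) = 450/(1050×148×10³) + 550/(1925×118×10³) + 270/(1250×69×10³) = 8.447×10⁻⁶ mm/N.
So P = 1.984 / 8.447×10⁻⁶ = 234.9 kN, compressive.
σ_{aluminium} = P / A = 234900 / 1250 = 187.9 MPa.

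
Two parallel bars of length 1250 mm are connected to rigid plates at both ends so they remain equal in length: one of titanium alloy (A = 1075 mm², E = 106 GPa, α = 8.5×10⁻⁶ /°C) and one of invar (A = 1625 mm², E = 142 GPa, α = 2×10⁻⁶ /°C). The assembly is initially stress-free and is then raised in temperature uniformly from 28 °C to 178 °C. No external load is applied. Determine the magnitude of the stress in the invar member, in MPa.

Equilibrium of a rigid end plate with no external load gives equal and opposite internal forces ±P in the two members. Since α_{titanium alloy} > α_{invar}, heating drives the titanium alloy into compression and the invar into tension.
Compatibility of the two members (thermal + elastic change equal): (α₁ − α₂)ΔT = P·[1/(A₁E₁) + 1/(A₂E₂)].
|α₁ − α₂|·ΔT = 6.5×10⁻⁶ × 150 = 0.000975.
1/(A₁E₁) + 1/(A₂E₂) = 1/(1075×106×10³) + 1/(1625×142×10³) = 1.311×10⁻⁸ N⁻¹.
P = 0.000975 / 1.311×10⁻⁸ = 74370 N = 74.37 kN.
σ_{invar} = P/A₂ = 74370/1625 = 45.77 MPa, tensile.

σ ≈ 45.8 MPa (tensile)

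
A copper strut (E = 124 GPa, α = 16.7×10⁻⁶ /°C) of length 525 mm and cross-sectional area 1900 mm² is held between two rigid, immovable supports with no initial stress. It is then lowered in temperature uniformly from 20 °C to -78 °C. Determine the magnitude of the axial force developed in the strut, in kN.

The ends cannot move, so σ = EαΔT = 124×10³ × 16.7×10⁻⁶ × 98 = 202.9 MPa.
P = AEαΔT = 1900 × 124×10³ × 16.7×10⁻⁶ × 98 = 385.6 kN (tensile).

P ≈ 386 kN (tensile)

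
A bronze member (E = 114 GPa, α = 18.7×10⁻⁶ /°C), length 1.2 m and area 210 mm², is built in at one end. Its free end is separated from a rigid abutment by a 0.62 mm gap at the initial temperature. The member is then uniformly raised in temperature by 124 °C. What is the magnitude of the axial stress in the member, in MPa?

If the wall were absent the member would grow by αΔT L = 18.7×10⁻⁶ × 124 × 1200 = 2.783 mm.
This exceeds the 0.62 mm gap, so the wall pushes back. The portion of expansion that must be recovered elastically is δ_free − gap = 2.783 − 0.62 = 2.163 mm.
That suppressed elongation corresponds to σ = E·Δ/L = 114×10³ × 2.163/1200 = 205.4 MPa.

σ ≈ 205 MPa (compressive)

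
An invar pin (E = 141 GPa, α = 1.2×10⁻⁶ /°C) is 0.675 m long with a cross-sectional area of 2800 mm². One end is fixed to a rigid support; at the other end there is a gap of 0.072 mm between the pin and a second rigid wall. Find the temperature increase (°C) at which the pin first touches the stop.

Contact occurs when the free expansion equals the gap: αΔT L = 0.072 mm.
ΔT = 0.072 / (1.2×10⁻⁶ × 675) = 88.89 °C.

ΔT ≈ 88.9 °C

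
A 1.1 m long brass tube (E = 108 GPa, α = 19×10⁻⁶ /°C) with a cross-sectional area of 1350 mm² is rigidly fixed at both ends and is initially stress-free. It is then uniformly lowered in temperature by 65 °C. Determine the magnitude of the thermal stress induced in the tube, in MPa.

σ ≈ 133 MPa (tensile)

The supports are rigid, so the total axial strain is zero. The restrained thermal strain is ε = αΔT = 19×10⁻⁶ × 65 = 1235×10⁻⁶.
The stress required to suppress this strain is σ = Eε = 108×10³ × 1235×10⁻⁶ = 133.4 MPa, tensile since the tube is trying to contract.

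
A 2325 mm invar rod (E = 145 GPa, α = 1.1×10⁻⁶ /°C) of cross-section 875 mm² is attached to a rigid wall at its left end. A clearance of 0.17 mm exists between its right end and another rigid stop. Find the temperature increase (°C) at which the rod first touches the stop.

ΔT ≈ 66.5 °C

The gap closes when αΔT L = 0.17 mm, since the rod is still unstressed at that instant.
ΔT = 0.17 / (1.1×10⁻⁶ × 2325) = 66.47 °C.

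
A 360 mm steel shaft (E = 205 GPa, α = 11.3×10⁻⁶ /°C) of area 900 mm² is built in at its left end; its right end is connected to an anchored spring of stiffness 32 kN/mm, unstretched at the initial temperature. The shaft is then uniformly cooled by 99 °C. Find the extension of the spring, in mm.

Free thermal contraction: δ_free = αΔT L = 11.3×10⁻⁶ × 99 × 360 = 0.4027 mm.
Let P be the tensile force in the spring. The shaft extends elastically by PL/(AE) and the spring stretches by P/k; together these equal δ_free.
So P = δ_free / [L/(AE) + 1/k] = 0.4027 / [ 360/(900×205×10³) + 1/(32×10³) ].
P = 0.4027 / 3.32×10⁻⁵ = 12130 N.
Spring extension = P/k = 12130/(32×10³) = 0.3791 mm.

δ ≈ 0.379 mm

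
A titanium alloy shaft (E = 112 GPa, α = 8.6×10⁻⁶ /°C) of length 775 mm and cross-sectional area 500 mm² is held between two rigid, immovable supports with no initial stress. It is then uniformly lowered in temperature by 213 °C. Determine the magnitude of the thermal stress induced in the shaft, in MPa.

σ ≈ 205 MPa (tensile)

With length fixed, the mechanical strain must cancel the thermal strain αΔT = 8.6×10⁻⁶ × 213 = 1831.8×10⁻⁶.
σ = EαΔT = 112×10³ × 8.6×10⁻⁶ × 213 = 205.2 MPa (tensile; the shaft is trying to contract).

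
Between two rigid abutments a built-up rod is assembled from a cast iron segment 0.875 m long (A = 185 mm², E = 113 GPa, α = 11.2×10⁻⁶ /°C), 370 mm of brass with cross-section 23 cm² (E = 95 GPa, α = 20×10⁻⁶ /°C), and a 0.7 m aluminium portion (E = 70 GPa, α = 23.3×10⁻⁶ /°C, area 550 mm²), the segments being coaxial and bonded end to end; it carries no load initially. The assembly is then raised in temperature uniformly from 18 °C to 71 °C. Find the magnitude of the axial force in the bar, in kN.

Free thermal expansion of the whole bar: Σ αᵢΔT Lᵢ = 11.2×10⁻⁶×53×875 + 20×10⁻⁶×53×370 + 23.3×10⁻⁶×53×700 = 1.776 mm.
The walls prevent any net length change, so an axial force P (same in every segment) develops. Compatibility: P · Σ Lᵢ/(AᵢEᵢ) = δ_free.
The series flexibility is Σ Lᵢ/(AᵢEᵢ) = 875/(185×113×10³) + 370/(2300×95×10³) + 700/(550×70×10³) = 6.173×10⁻⁵ mm/N.
So P = 1.776 / 6.173×10⁻⁵ = 28.77 kN, compressive.

P ≈ 28.8 kN (compressive)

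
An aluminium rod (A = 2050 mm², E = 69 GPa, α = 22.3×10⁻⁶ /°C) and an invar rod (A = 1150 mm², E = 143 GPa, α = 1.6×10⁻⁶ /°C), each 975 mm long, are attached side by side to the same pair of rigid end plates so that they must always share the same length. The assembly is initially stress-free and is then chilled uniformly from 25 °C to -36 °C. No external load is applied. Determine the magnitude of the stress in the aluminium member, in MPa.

σ ≈ 46.8 MPa (tensile)

Both members must finish at the same length. With the larger α, the aluminium tends to over-contract; the plates restrain it, putting the aluminium in tension and the invar in compression. With no external load the two internal forces are equal and opposite, magnitude P.
Equating the net (thermal + elastic) strains gives |α₁ − α₂|·ΔT = P·[1/(A₁E₁) + 1/(A₂E₂)].
|α₁ − α₂|·ΔT = 20.7×10⁻⁶ × 61 = 0.001263.
1/(A₁E₁) + 1/(A₂E₂) = 1/(2050×69×10³) + 1/(1150×143×10³) = 1.315×10⁻⁸ N⁻¹.
So P = 0.001263 / 1.315×10⁻⁸ = 96.02 kN.
σ_{aluminium} = P/A₁ = 96020/2050 = 46.84 MPa, tensile.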